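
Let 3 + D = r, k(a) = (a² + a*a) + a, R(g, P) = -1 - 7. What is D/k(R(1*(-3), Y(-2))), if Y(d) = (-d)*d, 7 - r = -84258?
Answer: 42131/60 ≈ 702.18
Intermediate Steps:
r = 84265 (r = 7 - 1*(-84258) = 7 + 84258 = 84265)
Y(d) = -d²
R(g, P) = -8
k(a) = a + 2*a² (k(a) = (a² + a²) + a = 2*a² + a = a + 2*a²)
D = 84262 (D = -3 + 84265 = 84262)
D/k(R(1*(-3), Y(-2))) = 84262/((-8*(1 + 2*(-8)))) = 84262/((-8*(1 - 16))) = 84262/((-8*(-15))) = 84262/120 = 84262*(1/120) = 42131/60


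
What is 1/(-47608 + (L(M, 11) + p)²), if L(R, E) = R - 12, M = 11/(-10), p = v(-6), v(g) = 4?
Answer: -100/4752519 ≈ -2.1041e-5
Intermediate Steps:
p = 4
M = -11/10 (M = 11*(-⅒) = -11/10 ≈ -1.1000)
L(R, E) = -12 + R
1/(-47608 + (L(M, 11) + p)²) = 1/(-47608 + ((-12 - 11/10) + 4)²) = 1/(-47608 + (-131/10 + 4)²) = 1/(-47608 + (-91/10)²) = 1/(-47608 + 8281/100) = 1/(-4752519/100) = -100/4752519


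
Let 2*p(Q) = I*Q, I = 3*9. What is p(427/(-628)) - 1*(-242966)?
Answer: 305153767/1256 ≈ 2.4296e+5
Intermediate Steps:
I = 27
p(Q) = 27*Q/2 (p(Q) = (27*Q)/2 = 27*Q/2)
p(427/(-628)) - 1*(-242966) = 27*(427/(-628))/2 - 1*(-242966) = 27*(427*(-1/628))/2 + 242966 = (27/2)*(-427/628) + 242966 = -11529/1256 + 242966 = 305153767/1256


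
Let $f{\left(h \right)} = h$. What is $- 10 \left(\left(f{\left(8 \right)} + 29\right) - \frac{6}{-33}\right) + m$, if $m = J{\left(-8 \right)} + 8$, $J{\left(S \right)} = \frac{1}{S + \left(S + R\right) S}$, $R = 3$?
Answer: $- \frac{128053}{352} \approx -363.79$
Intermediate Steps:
$J{\left(S \right)} = \frac{1}{S + S \left(3 + S\right)}$ ($J{\left(S \right)} = \frac{1}{S + \left(S + 3\right) S} = \frac{1}{S + \left(3 + S\right) S} = \frac{1}{S + S \left(3 + S\right)}$)
$m = \frac{257}{32}$ ($m = \frac{1}{\left(-8\right) \left(4 - 8\right)} + 8 = - \frac{1}{8 \left(-4\right)} + 8 = \left(- \frac{1}{8}\right) \left(- \frac{1}{4}\right) + 8 = \frac{1}{32} + 8 = \frac{257}{32} \approx 8.0313$)
$- 10 \left(\left(f{\left(8 \right)} + 29\right) - \frac{6}{-33}\right) + m = - 10 \left(\left(8 + 29\right) - \frac{6}{-33}\right) + \frac{257}{32} = - 10 \left(37 - - \frac{2}{11}\right) + \frac{257}{32} = - 10 \left(37 + \frac{2}{11}\right) + \frac{257}{32} = \left(-10\right) \frac{409}{11} + \frac{257}{32} = - \frac{4090}{11} + \frac{257}{32} = - \frac{128053}{352}$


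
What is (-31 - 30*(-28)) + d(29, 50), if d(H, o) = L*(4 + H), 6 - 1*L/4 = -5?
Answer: 2261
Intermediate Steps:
L = 44 (L = 24 - 4*(-5) = 24 + 20 = 44)
d(H, o) = 176 + 44*H (d(H, o) = 44*(4 + H) = 176 + 44*H)
(-31 - 30*(-28)) + d(29, 50) = (-31 - 30*(-28)) + (176 + 44*29) = (-31 + 840) + (176 + 1276) = 809 + 1452 = 2261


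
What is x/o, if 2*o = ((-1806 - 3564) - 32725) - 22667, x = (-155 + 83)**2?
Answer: -1728/10127 ≈ -0.17063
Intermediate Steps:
x = 5184 (x = (-72)**2 = 5184)
o = -30381 (o = (((-1806 - 3564) - 32725) - 22667)/2 = ((-5370 - 32725) - 22667)/2 = (-38095 - 22667)/2 = (1/2)*(-60762) = -30381)
x/o = 5184/(-30381) = 5184*(-1/30381) = -1728/10127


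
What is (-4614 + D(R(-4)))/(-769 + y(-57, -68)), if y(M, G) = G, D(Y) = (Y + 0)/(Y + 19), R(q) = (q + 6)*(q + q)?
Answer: 13858/2511 ≈ 5.5189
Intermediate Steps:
R(q) = 2*q*(6 + q) (R(q) = (6 + q)*(2*q) = 2*q*(6 + q))
D(Y) = Y/(19 + Y)
(-4614 + D(R(-4)))/(-769 + y(-57, -68)) = (-4614 + (2*(-4)*(6 - 4))/(19 + 2*(-4)*(6 - 4)))/(-769 - 68) = (-4614 + (2*(-4)*2)/(19 + 2*(-4)*2))/(-837) = (-4614 - 16/(19 - 16))*(-1/837) = (-4614 - 16/3)*(-1/837) = -13858/3*(-1/837) = 13858/2511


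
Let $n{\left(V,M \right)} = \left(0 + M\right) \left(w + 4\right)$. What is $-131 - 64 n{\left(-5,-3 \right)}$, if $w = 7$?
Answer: $1981$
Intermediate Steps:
$n{\left(V,M \right)} = 11 M$ ($n{\left(V,M \right)} = \left(0 + M\right) \left(7 + 4\right) = M 11 = 11 M$)
$-131 - 64 n{\left(-5,-3 \right)} = -131 - 64 \cdot 11 \left(-3\right) = -131 - -2112 = -131 + 2112 = 1981$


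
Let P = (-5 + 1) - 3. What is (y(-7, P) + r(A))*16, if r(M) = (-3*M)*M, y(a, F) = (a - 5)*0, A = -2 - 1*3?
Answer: -1200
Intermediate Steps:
P = -7 (P = -4 - 3 = -7)
A = -5 (A = -2 - 3 = -5)
y(a, F) = 0 (y(a, F) = (-5 + a)*0 = 0)
r(M) = -3*M²
(y(-7, P) + r(A))*16 = (0 - 3*(-5)²)*16 = (0 - 3*25)*16 = (0 - 75)*16 = -75*16 = -1200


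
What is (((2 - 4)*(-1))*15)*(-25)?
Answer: -750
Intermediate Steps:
(((2 - 4)*(-1))*15)*(-25) = (-2*(-1)*15)*(-25) = (2*15)*(-25) = 30*(-25) = -750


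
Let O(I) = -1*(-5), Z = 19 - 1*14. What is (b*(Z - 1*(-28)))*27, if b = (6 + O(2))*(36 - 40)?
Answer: -39204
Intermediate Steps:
Z = 5 (Z = 19 - 14 = 5)
O(I) = 5
b = -44 (b = (6 + 5)*(36 - 40) = 11*(-4) = -44)
(b*(Z - 1*(-28)))*27 = -44*(5 - 1*(-28))*27 = -44*(5 + 28)*27 = -44*33*27 = -1452*27 = -39204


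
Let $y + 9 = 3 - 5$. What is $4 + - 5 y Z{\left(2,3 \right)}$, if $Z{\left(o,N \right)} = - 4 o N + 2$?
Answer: $-1206$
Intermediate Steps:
$Z{\left(o,N \right)} = 2 - 4 N o$ ($Z{\left(o,N \right)} = - 4 N o + 2 = 2 - 4 N o$)
$y = -11$ ($y = -9 + \left(3 - 5\right) = -9 - 2 = -11$)
$4 + - 5 y Z{\left(2,3 \right)} = 4 + \left(-5\right) \left(-11\right) \left(2 - 12 \cdot 2\right) = 4 + 55 \left(2 - 24\right) = 4 + 55 \left(-22\right) = 4 - 1210 = -1206$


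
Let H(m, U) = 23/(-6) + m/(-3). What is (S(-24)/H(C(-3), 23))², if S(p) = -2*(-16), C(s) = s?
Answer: 36864/289 ≈ 127.56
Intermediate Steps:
H(m, U) = -23/6 - m/3 (H(m, U) = 23*(-⅙) + m*(-⅓) = -23/6 - m/3)
S(p) = 32
(S(-24)/H(C(-3), 23))² = (32/(-23/6 - ⅓*(-3)))² = (32/(-23/6 + 1))² = (32/(-17/6))² = (32*(-6/17))² = (-192/17)² = 36864/289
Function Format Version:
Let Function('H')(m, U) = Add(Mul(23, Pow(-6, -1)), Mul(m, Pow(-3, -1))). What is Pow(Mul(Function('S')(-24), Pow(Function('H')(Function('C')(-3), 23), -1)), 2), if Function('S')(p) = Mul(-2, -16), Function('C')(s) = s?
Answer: Rational(36864, 289) ≈ 127.56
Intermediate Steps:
Function('H')(m, U) = Add(Rational(-23, 6), Mul(Rational(-1, 3), m)) (Function('H')(m, U) = Add(Mul(23, Rational(-1, 6)), Mul(m, Rational(-1, 3))) = Add(Rational(-23, 6), Mul(Rational(-1, 3), m)))
Function('S')(p) = 32
Pow(Mul(Function('S')(-24), Pow(Function('H')(Function('C')(-3), 23), -1)), 2) = Pow(Mul(32, Pow(Add(Rational(-23, 6), Mul(Rational(-1, 3), -3)), -1)), 2) = Pow(Mul(32, Pow(Add(Rational(-23, 6), 1), -1)), 2) = Pow(Mul(32, Pow(Rational(-17, 6), -1)), 2) = Pow(Mul(32, Rational(-6, 17)), 2) = Pow(Rational(-192, 17), 2) = Rational(36864, 289)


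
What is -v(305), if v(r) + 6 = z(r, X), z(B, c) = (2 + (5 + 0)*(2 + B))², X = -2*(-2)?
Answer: -2362363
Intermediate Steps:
X = 4
z(B, c) = (12 + 5*B)² (z(B, c) = (2 + 5*(2 + B))² = (2 + (10 + 5*B))² = (12 + 5*B)²)
v(r) = -6 + (12 + 5*r)²
-v(305) = -(-6 + (12 + 5*305)²) = -(-6 + (12 + 1525)²) = -(-6 + 1537²) = -(-6 + 2362369) = -1*2362363 = -2362363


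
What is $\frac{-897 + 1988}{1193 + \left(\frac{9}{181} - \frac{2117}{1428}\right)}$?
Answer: $\frac{281988588}{307981999} \approx 0.9156$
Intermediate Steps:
$\frac{-897 + 1988}{1193 + \left(\frac{9}{181} - \frac{2117}{1428}\right)} = \frac{1091}{1193 + \left(9 \cdot \frac{1}{181} - \frac{2117}{1428}\right)} = \frac{1091}{1193 + \left(\frac{9}{181} - \frac{2117}{1428}\right)} = \frac{1091}{1193 - \frac{370325}{258468}} = \frac{1091}{\frac{307981999}{258468}} = 1091 \cdot \frac{258468}{307981999} = \frac{281988588}{307981999}$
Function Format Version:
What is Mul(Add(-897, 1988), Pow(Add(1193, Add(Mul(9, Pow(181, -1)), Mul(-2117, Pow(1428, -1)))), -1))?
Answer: Rational(281988588, 307981999) ≈ 0.91560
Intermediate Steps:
Mul(Add(-897, 1988), Pow(Add(1193, Add(Mul(9, Pow(181, -1)), Mul(-2117, Pow(1428, -1)))), -1)) = Mul(1091, Pow(Add(1193, Add(Mul(9, Rational(1, 181)), Mul(-2117, Rational(1, 1428)))), -1)) = Mul(1091, Pow(Add(1193, Add(Rational(9, 181), Rational(-2117, 1428))), -1)) = Mul(1091, Pow(Add(1193, Rational(-370325, 258468)), -1)) = Mul(1091, Pow(Rational(307981999, 258468), -1)) = Mul(1091, Rational(258468, 307981999)) = Rational(281988588, 307981999)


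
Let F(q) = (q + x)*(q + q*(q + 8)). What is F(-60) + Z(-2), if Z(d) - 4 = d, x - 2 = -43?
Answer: -309058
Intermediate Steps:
x = -41 (x = 2 - 43 = -41)
Z(d) = 4 + d
F(q) = (-41 + q)*(q + q*(8 + q)) (F(q) = (q - 41)*(q + q*(q + 8)) = (-41 + q)*(q + q*(8 + q)))
F(-60) + Z(-2) = -60*(-369 + (-60)**2 - 32*(-60)) + (4 - 2) = -60*(-369 + 3600 + 1920) + 2 = -60*5151 + 2 = -309060 + 2 = -309058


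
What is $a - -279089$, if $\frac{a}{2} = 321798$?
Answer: $922685$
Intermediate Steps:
$a = 643596$ ($a = 2 \cdot 321798 = 643596$)
$a - -279089 = 643596 - -279089 = 643596 + 279089 = 922685$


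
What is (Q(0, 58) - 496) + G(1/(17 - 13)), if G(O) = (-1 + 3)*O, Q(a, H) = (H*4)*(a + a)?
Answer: -991/2 ≈ -495.50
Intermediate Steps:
Q(a, H) = 8*H*a (Q(a, H) = (4*H)*(2*a) = 8*H*a)
G(O) = 2*O
(Q(0, 58) - 496) + G(1/(17 - 13)) = (8*58*0 - 496) + 2/(17 - 13) = (0 - 496) + 2/4 = -496 + 2*(1/4) = -496 + 1/2 = -991/2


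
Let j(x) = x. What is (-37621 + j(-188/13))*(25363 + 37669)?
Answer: -30839099352/13 ≈ -2.3722e+9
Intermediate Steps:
(-37621 + j(-188/13))*(25363 + 37669) = (-37621 - 188/13)*(25363 + 37669) = (-37621 - 188*1/13)*63032 = (-37621 - 188/13)*63032 = -489261/13*63032 = -30839099352/13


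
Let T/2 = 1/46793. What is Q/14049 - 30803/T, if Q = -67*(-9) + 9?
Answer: -2249970419883/3122 ≈ -7.2068e+8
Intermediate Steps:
Q = 612 (Q = 603 + 9 = 612)
T = 2/46793 ≈ 4.2741e-5
Q/14049 - 30803/T = 612/14049 - 30803/2/46793 = 612*(1/14049) - 30803*46793/2 = 68/1561 - 1441364779/2 = -2249970419883/3122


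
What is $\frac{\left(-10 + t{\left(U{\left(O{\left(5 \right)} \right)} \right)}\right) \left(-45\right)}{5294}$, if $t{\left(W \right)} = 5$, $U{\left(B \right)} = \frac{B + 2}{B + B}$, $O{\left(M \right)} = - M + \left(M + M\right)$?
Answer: $\frac{225}{5294} \approx 0.042501$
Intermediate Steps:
$O{\left(M \right)} = M$ ($O{\left(M \right)} = - M + 2 M = M$)
$U{\left(B \right)} = \frac{2 + B}{2 B}$
$\frac{\left(-10 + t{\left(U{\left(O{\left(5 \right)} \right)} \right)}\right) \left(-45\right)}{5294} = \frac{\left(-10 + 5\right) \left(-45\right)}{5294} = \left(-5\right) \left(-45\right) \frac{1}{5294} = 225 \cdot \frac{1}{5294} = \frac{225}{5294}$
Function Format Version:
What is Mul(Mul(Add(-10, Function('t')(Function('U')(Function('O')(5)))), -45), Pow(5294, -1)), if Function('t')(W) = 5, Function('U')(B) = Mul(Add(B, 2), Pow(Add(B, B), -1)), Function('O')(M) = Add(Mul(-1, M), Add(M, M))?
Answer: Rational(225, 5294) ≈ 0.042501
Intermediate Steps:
Function('O')(M) = M (Function('O')(M) = Add(Mul(-1, M), Mul(2, M)) = M)
Function('U')(B) = Mul(Rational(1, 2), Pow(B, -1), Add(2, B)) (Function('U')(B) = Mul(Add(2, B), Pow(Mul(2, B), -1)) = Mul(Add(2, B), Mul(Rational(1, 2), Pow(B, -1))) = Mul(Rational(1, 2), Pow(B, -1), Add(2, B)))
Mul(Mul(Add(-10, Function('t')(Function('U')(Function('O')(5)))), -45), Pow(5294, -1)) = Mul(Mul(Add(-10, 5), -45), Pow(5294, -1)) = Mul(Mul(-5, -45), Rational(1, 5294)) = Mul(225, Rational(1, 5294)) = Rational(225, 5294)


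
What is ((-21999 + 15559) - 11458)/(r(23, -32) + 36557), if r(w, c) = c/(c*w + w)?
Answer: -4253758/8688391 ≈ -0.48959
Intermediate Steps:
r(w, c) = c/(w + c*w)
((-21999 + 15559) - 11458)/(r(23, -32) + 36557) = ((-21999 + 15559) - 11458)/(-32/(23*(1 - 32)) + 36557) = (-6440 - 11458)/(-32*1/23/(-31) + 36557) = -17898/(-32*1/23*(-1/31) + 36557) = -17898/(32/713 + 36557) = -17898/26065173/713 = -17898*713/26065173 = -4253758/8688391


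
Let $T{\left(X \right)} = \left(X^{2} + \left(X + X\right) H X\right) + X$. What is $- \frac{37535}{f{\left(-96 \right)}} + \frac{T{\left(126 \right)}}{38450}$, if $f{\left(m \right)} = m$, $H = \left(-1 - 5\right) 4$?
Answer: $\frac{685800167}{1845600} \approx 371.59$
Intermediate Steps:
$H = -24$ ($H = \left(-6\right) 4 = -24$)
$T{\left(X \right)} = X - 47 X^{2}$ ($T{\left(X \right)} = \left(X^{2} + \left(X + X\right) \left(-24\right) X\right) + X = \left(X^{2} + 2 X \left(-24\right) X\right) + X = \left(X^{2} + - 48 X X\right) + X = \left(X^{2} - 48 X^{2}\right) + X = - 47 X^{2} + X = X - 47 X^{2}$)
$- \frac{37535}{f{\left(-96 \right)}} + \frac{T{\left(126 \right)}}{38450} = - \frac{37535}{-96} + \frac{126 \left(1 - 5922\right)}{38450} = \left(-37535\right) \left(- \frac{1}{96}\right) + 126 \left(1 - 5922\right) \frac{1}{38450} = \frac{37535}{96} + 126 \left(-5921\right) \frac{1}{38450} = \frac{37535}{96} - \frac{373023}{19225} = \frac{685800167}{1845600}$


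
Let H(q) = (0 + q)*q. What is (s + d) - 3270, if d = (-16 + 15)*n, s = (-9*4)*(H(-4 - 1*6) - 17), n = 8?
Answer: -6266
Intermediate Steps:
H(q) = q² (H(q) = q*q = q²)
s = -2988 (s = (-9*4)*((-4 - 1*6)² - 17) = -36*((-4 - 6)² - 17) = -36*((-10)² - 17) = -36*(100 - 17) = -36*83 = -2988)
d = -8 (d = (-16 + 15)*8 = -1*8 = -8)
(s + d) - 3270 = (-2988 - 8) - 3270 = -2996 - 3270 = -6266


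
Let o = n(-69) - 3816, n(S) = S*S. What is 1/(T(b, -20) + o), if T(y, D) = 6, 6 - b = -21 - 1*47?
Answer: 1/951 ≈ 0.0010515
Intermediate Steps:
n(S) = S**2
b = 74 (b = 6 - (-21 - 1*47) = 6 - (-21 - 47) = 6 - 1*(-68) = 6 + 68 = 74)
o = 945 (o = (-69)**2 - 3816 = 4761 - 3816 = 945)
1/(T(b, -20) + o) = 1/(6 + 945) = 1/951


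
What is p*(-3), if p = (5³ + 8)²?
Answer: -53067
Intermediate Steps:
p = 17689 (p = (125 + 8)² = 133² = 17689)
p*(-3) = 17689*(-3) = -53067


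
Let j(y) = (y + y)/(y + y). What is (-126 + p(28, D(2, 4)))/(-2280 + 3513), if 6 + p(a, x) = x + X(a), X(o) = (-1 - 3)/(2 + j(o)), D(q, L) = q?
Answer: -394/3699 ≈ -0.10652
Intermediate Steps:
j(y) = 1 (j(y) = (2*y)/((2*y)) = (2*y)*(1/(2*y)) = 1)
X(o) = -4/3 (X(o) = (-1 - 3)/(2 + 1) = -4/3)
p(a, x) = -22/3 + x (p(a, x) = -6 + (x - 4/3) = -6 + (-4/3 + x) = -22/3 + x)
(-126 + p(28, D(2, 4)))/(-2280 + 3513) = (-126 + (-22/3 + 2))/(-2280 + 3513) = (-126 - 16/3)/1233 = -394/3*1/1233 = -394/3699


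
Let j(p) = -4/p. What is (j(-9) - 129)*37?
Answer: -42809/9 ≈ -4756.6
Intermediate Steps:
(j(-9) - 129)*37 = (-4/(-9) - 129)*37 = (-4*(-⅑) - 129)*37 = (4/9 - 129)*37 = -1157/9*37 = -42809/9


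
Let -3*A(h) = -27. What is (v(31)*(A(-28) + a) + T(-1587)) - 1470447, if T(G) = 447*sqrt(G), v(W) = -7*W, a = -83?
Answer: -1454389 + 10281*I*sqrt(3) ≈ -1.4544e+6 + 17807.0*I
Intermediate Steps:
A(h) = 9 (A(h) = -1/3*(-27) = 9)
(v(31)*(A(-28) + a) + T(-1587)) - 1470447 = ((-7*31)*(9 - 83) + 447*sqrt(-1587)) - 1470447 = (-217*(-74) + 447*(23*I*sqrt(3))) - 1470447 = (16058 + 10281*I*sqrt(3)) - 1470447 = -1454389 + 10281*I*sqrt(3)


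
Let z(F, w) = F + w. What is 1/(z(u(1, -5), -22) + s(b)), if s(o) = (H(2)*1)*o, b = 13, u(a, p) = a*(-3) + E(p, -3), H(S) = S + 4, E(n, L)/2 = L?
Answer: 1/47 ≈ 0.021277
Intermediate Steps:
E(n, L) = 2*L
H(S) = 4 + S
u(a, p) = -6 - 3*a (u(a, p) = a*(-3) + 2*(-3) = -3*a - 6 = -6 - 3*a)
s(o) = 6*o (s(o) = ((4 + 2)*1)*o = (6*1)*o = 6*o)
1/(z(u(1, -5), -22) + s(b)) = 1/(((-6 - 3*1) - 22) + 6*13) = 1/(((-6 - 3) - 22) + 78) = 1/((-9 - 22) + 78) = 1/(-31 + 78) = 1/47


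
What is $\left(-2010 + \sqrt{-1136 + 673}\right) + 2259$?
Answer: $249 + i \sqrt{463} \approx 249.0 + 21.517 i$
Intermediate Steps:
$\left(-2010 + \sqrt{-1136 + 673}\right) + 2259 = \left(-2010 + \sqrt{-463}\right) + 2259 = \left(-2010 + i \sqrt{463}\right) + 2259 = 249 + i \sqrt{463}$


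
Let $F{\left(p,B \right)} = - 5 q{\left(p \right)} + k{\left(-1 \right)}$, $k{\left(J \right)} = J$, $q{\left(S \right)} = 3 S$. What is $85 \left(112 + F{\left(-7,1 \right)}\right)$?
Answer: $18360$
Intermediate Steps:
$F{\left(p,B \right)} = -1 - 15 p$ ($F{\left(p,B \right)} = - 5 \cdot 3 p - 1 = - 15 p - 1 = -1 - 15 p$)
$85 \left(112 + F{\left(-7,1 \right)}\right) = 85 \left(112 - -104\right) = 85 \left(112 + \left(-1 + 105\right)\right) = 85 \left(112 + 104\right) = 85 \cdot 216 = 18360$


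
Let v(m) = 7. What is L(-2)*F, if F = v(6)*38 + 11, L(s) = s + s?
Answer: -1108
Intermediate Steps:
L(s) = 2*s
F = 277 (F = 7*38 + 11 = 266 + 11 = 277)
L(-2)*F = (2*(-2))*277 = -4*277 = -1108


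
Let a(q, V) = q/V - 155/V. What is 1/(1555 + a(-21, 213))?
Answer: 213/331039 ≈ 0.00064343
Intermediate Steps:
a(q, V) = -155/V + q/V
1/(1555 + a(-21, 213)) = 1/(1555 + (-155 - 21)/213) = 1/(1555 + (1/213)*(-176)) = 1/(1555 - 176/213) = 1/(331039/213) = 213/331039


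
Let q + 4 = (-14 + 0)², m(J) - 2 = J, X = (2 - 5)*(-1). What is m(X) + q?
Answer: 197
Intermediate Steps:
X = 3 (X = -3*(-1) = 3)
m(J) = 2 + J
q = 192 (q = -4 + (-14 + 0)² = -4 + (-14)² = -4 + 196 = 192)
m(X) + q = (2 + 3) + 192 = 5 + 192 = 197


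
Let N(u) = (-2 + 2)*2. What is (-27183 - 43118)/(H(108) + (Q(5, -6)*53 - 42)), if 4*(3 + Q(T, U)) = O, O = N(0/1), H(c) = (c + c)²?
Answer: -70301/46455 ≈ -1.5133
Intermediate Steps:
H(c) = 4*c² (H(c) = (2*c)² = 4*c²)
N(u) = 0 (N(u) = 0*2 = 0)
O = 0
Q(T, U) = -3 (Q(T, U) = -3 + (¼)*0 = -3 + 0 = -3)
(-27183 - 43118)/(H(108) + (Q(5, -6)*53 - 42)) = (-27183 - 43118)/(4*108² + (-3*53 - 42)) = -70301/(4*11664 + (-159 - 42)) = -70301/(46656 - 201) = -70301/46455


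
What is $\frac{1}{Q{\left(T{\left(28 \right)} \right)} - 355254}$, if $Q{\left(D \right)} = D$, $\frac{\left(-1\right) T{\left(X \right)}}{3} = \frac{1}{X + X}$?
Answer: $- \frac{56}{19894227} \approx -2.8149 \cdot 10^{-6}$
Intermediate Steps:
$T{\left(X \right)} = - \frac{3}{2 X}$ ($T{\left(X \right)} = - \frac{3}{X + X} = - \frac{3}{2 X}$)
$\frac{1}{Q{\left(T{\left(28 \right)} \right)} - 355254} = \frac{1}{- \frac{3}{2 \cdot 28} - 355254} = \frac{1}{\left(- \frac{3}{2}\right) \frac{1}{28} - 355254} = \frac{1}{- \frac{3}{56} - 355254} = \frac{1}{- \frac{19894227}{56}} = - \frac{56}{19894227}$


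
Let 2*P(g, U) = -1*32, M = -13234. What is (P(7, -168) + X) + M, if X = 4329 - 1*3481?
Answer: -12402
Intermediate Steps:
P(g, U) = -16 (P(g, U) = (-1*32)/2 = (1/2)*(-32) = -16)
X = 848 (X = 4329 - 3481 = 848)
(P(7, -168) + X) + M = (-16 + 848) - 13234 = 832 - 13234 = -12402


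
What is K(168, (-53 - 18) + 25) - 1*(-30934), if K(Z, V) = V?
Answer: 30888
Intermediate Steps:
K(168, (-53 - 18) + 25) - 1*(-30934) = ((-53 - 18) + 25) - 1*(-30934) = (-71 + 25) + 30934 = -46 + 30934 = 30888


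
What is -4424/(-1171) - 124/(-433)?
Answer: 2060796/507043 ≈ 4.0643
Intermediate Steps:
-4424/(-1171) - 124/(-433) = -4424*(-1/1171) - 124*(-1/433) = 4424/1171 + 124/433 = 2060796/507043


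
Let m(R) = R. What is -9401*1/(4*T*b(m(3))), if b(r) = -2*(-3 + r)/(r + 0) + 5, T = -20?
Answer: 9401/400 ≈ 23.503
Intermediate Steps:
b(r) = 5 - 2*(-3 + r)/r (b(r) = -2*(-3 + r)/r + 5 = 5 - 2*(-3 + r)/r)
-9401*1/(4*T*b(m(3))) = -9401*(-1/(80*(3 + 6/3))) = -9401*(-1/(80*(3 + 6*(⅓)))) = -9401*(-1/(80*(3 + 2))) = -9401/(-20*5*4) = -9401/((-100*4)) = -9401/(-400) = -9401*(-1/400) = 9401/400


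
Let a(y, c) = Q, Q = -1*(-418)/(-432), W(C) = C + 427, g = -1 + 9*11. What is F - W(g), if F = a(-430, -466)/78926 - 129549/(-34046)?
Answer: -7960796023085/15274125072 ≈ -521.20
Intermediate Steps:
g = 98 (g = -1 + 99 = 98)
W(C) = 427 + C
Q = -209/216 (Q = 418*(-1/432) = -209/216 ≈ -0.96759)
a(y, c) = -209/216
F = 58119639715/15274125072 (F = -209/216/78926 - 129549/(-34046) = -209/216*1/78926 - 129549*(-1/34046) = -11/897264 + 129549/34046 = 58119639715/15274125072 ≈ 3.8051)
F - W(g) = 58119639715/15274125072 - (427 + 98) = 58119639715/15274125072 - 1*525 = 58119639715/15274125072 - 525 = -7960796023085/15274125072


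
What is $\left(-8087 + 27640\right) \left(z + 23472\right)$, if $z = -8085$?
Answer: $300862011$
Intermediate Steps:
$\left(-8087 + 27640\right) \left(z + 23472\right) = \left(-8087 + 27640\right) \left(-8085 + 23472\right) = 19553 \cdot 15387 = 300862011$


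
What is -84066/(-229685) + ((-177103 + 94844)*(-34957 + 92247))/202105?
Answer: -216480140087284/9284097385 ≈ -23317.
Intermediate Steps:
-84066/(-229685) + ((-177103 + 94844)*(-34957 + 92247))/202105 = -84066*(-1/229685) - 82259*57290*(1/202105) = 84066/229685 - 4712618110*1/202105 = 84066/229685 - 942523622/40421 = -216480140087284/9284097385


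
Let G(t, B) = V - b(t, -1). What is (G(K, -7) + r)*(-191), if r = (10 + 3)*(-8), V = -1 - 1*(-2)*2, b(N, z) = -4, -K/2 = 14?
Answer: 18527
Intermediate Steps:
K = -28 (K = -2*14 = -28)
V = 3 (V = -1 + 2*2 = -1 + 4 = 3)
G(t, B) = 7 (G(t, B) = 3 - 1*(-4) = 3 + 4 = 7)
r = -104 (r = 13*(-8) = -104)
(G(K, -7) + r)*(-191) = (7 - 104)*(-191) = -97*(-191) = 18527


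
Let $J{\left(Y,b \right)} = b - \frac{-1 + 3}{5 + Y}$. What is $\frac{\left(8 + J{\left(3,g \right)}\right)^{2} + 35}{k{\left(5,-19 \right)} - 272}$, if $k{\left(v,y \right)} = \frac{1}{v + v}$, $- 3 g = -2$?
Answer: $- \frac{76205}{195768} \approx -0.38926$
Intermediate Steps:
$g = \frac{2}{3}$ ($g = \left(- \frac{1}{3}\right) \left(-2\right) = \frac{2}{3} \approx 0.66667$)
$J{\left(Y,b \right)} = b - \frac{2}{5 + Y}$
$k{\left(v,y \right)} = \frac{1}{2 v}$
$\frac{\left(8 + J{\left(3,g \right)}\right)^{2} + 35}{k{\left(5,-19 \right)} - 272} = \frac{\left(8 + \frac{-2 + 5 \cdot \frac{2}{3} + 3 \cdot \frac{2}{3}}{5 + 3}\right)^{2} + 35}{\frac{1}{2 \cdot 5} - 272} = \frac{\left(8 + \frac{-2 + \frac{10}{3} + 2}{8}\right)^{2} + 35}{\frac{1}{2} \cdot \frac{1}{5} - 272} = \frac{\left(8 + \frac{1}{8} \cdot \frac{10}{3}\right)^{2} + 35}{\frac{1}{10} - 272} = \frac{\left(8 + \frac{5}{12}\right)^{2} + 35}{- \frac{2719}{10}} = \left(\left(\frac{101}{12}\right)^{2} + 35\right) \left(- \frac{10}{2719}\right) = \left(\frac{10201}{144} + 35\right) \left(- \frac{10}{2719}\right) = \frac{15241}{144} \left(- \frac{10}{2719}\right) = - \frac{76205}{195768}$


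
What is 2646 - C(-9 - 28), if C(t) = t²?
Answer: 1277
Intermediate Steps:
2646 - C(-9 - 28) = 2646 - (-9 - 28)² = 2646 - 1*(-37)² = 2646 - 1*1369 = 2646 - 1369 = 1277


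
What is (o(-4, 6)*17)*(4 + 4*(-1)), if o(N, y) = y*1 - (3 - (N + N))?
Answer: 0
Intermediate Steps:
o(N, y) = -3 + y + 2*N (o(N, y) = y - (3 - 2*N) = y + (-3 + 2*N) = -3 + y + 2*N)
(o(-4, 6)*17)*(4 + 4*(-1)) = ((-3 + 6 + 2*(-4))*17)*(4 + 4*(-1)) = ((-3 + 6 - 8)*17)*(4 - 4) = -5*17*0 = -85*0 = 0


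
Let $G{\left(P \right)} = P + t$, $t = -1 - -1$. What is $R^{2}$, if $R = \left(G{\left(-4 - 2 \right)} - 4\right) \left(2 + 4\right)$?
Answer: $3600$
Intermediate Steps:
$t = 0$ ($t = -1 + 1 = 0$)
$G{\left(P \right)} = P$ ($G{\left(P \right)} = P + 0 = P$)
$R = -60$ ($R = \left(\left(-4 - 2\right) - 4\right) \left(2 + 4\right) = \left(\left(-4 - 2\right) - 4\right) 6 = \left(-6 - 4\right) 6 = \left(-10\right) 6 = -60$)
$R^{2} = \left(-60\right)^{2} = 3600$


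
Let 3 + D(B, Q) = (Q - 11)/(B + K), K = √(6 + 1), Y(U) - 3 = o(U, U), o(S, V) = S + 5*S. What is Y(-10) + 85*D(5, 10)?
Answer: -6041/18 + 85*√7/18 ≈ -323.12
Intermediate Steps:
o(S, V) = 6*S
Y(U) = 3 + 6*U
K = √7 ≈ 2.6458
D(B, Q) = -3 + (-11 + Q)/(B + √7) (D(B, Q) = -3 + (Q - 11)/(B + √7) = -3 + (-11 + Q)/(B + √7))
Y(-10) + 85*D(5, 10) = (3 + 6*(-10)) + 85*((-11 + 10 - 3*5 - 3*√7)/(5 + √7)) = (3 - 60) + 85*((-11 + 10 - 15 - 3*√7)/(5 + √7)) = -57 + 85*((-16 - 3*√7)/(5 + √7)) = -57 + 85*(-16 - 3*√7)/(5 + √7)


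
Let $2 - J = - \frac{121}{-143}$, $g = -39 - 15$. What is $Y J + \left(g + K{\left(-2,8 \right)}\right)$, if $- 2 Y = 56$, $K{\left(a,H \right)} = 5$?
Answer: $- \frac{1057}{13} \approx -81.308$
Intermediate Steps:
$g = -54$
$J = \frac{15}{13}$ ($J = 2 - - \frac{121}{-143} = 2 - \left(-121\right) \left(- \frac{1}{143}\right) = 2 - \frac{11}{13} = \frac{15}{13} \approx 1.1538$)
$Y = -28$ ($Y = \left(- \frac{1}{2}\right) 56 = -28$)
$Y J + \left(g + K{\left(-2,8 \right)}\right) = \left(-28\right) \frac{15}{13} + \left(-54 + 5\right) = - \frac{420}{13} - 49 = - \frac{1057}{13}$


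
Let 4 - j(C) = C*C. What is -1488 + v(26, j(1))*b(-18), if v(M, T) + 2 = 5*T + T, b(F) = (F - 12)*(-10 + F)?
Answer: 11952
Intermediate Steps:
b(F) = (-12 + F)*(-10 + F)
j(C) = 4 - C**2 (j(C) = 4 - C*C = 4 - C**2)
v(M, T) = -2 + 6*T (v(M, T) = -2 + (5*T + T) = -2 + 6*T)
-1488 + v(26, j(1))*b(-18) = -1488 + (-2 + 6*(4 - 1*1**2))*(120 + (-18)**2 - 22*(-18)) = -1488 + (-2 + 6*(4 - 1*1))*(120 + 324 + 396) = -1488 + (-2 + 6*(4 - 1))*840 = -1488 + (-2 + 6*3)*840 = -1488 + (-2 + 18)*840 = -1488 + 16*840 = -1488 + 13440 = 11952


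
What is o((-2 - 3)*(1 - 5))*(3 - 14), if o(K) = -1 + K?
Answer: -209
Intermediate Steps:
o((-2 - 3)*(1 - 5))*(3 - 14) = (-1 + (-2 - 3)*(1 - 5))*(3 - 14) = (-1 - 5*(-4))*(-11) = (-1 + 20)*(-11) = 19*(-11) = -209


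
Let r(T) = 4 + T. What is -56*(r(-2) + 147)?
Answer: -8344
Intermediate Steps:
-56*(r(-2) + 147) = -56*((4 - 2) + 147) = -56*(2 + 147) = -56*149 = -8344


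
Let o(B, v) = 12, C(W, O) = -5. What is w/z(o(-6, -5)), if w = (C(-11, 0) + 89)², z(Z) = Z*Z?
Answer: 49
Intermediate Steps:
z(Z) = Z²
w = 7056 (w = (-5 + 89)² = 84² = 7056)
w/z(o(-6, -5)) = 7056/(12²) = 7056/144 = 7056*(1/144) = 49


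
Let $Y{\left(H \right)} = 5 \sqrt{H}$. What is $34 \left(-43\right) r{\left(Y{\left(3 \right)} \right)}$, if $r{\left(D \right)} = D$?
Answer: $- 7310 \sqrt{3} \approx -12661.0$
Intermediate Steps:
$34 \left(-43\right) r{\left(Y{\left(3 \right)} \right)} = 34 \left(-43\right) 5 \sqrt{3} = - 1462 \cdot 5 \sqrt{3} = - 7310 \sqrt{3}$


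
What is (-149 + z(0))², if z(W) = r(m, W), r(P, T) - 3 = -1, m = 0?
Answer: 21609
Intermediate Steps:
r(P, T) = 2 (r(P, T) = 3 - 1 = 2)
z(W) = 2
(-149 + z(0))² = (-149 + 2)² = (-147)² = 21609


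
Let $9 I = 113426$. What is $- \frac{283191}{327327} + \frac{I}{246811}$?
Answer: $- \frac{197308164269}{242363712591} \approx -0.8141$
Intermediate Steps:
$I = \frac{113426}{9}$ ($I = \frac{1}{9} \cdot 113426 = \frac{113426}{9} \approx 12603.0$)
$- \frac{283191}{327327} + \frac{I}{246811} = - \frac{283191}{327327} + \frac{113426}{9 \cdot 246811} = \left(-283191\right) \frac{1}{327327} + \frac{113426}{9} \cdot \frac{1}{246811} = - \frac{94397}{109109} + \frac{113426}{2221299} = - \frac{197308164269}{242363712591}$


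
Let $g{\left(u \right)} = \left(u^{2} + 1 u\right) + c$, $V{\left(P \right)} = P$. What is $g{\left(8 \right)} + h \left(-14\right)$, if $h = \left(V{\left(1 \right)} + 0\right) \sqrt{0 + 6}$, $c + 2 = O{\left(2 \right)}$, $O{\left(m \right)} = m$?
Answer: $72 - 14 \sqrt{6} \approx 37.707$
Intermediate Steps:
$c = 0$ ($c = -2 + 2 = 0$)
$h = \sqrt{6}$ ($h = \left(1 + 0\right) \sqrt{0 + 6} = 1 \sqrt{6} = \sqrt{6} \approx 2.4495$)
$g{\left(u \right)} = u + u^{2}$ ($g{\left(u \right)} = \left(u^{2} + 1 u\right) + 0 = \left(u^{2} + u\right) + 0 = \left(u + u^{2}\right) + 0 = u + u^{2}$)
$g{\left(8 \right)} + h \left(-14\right) = 8 \left(1 + 8\right) + \sqrt{6} \left(-14\right) = 8 \cdot 9 - 14 \sqrt{6} = 72 - 14 \sqrt{6}$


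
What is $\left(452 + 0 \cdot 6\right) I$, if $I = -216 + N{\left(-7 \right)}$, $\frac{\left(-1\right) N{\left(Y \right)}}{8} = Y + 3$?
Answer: $-83168$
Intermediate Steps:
$N{\left(Y \right)} = -24 - 8 Y$ ($N{\left(Y \right)} = - 8 \left(Y + 3\right) = - 8 \left(3 + Y\right) = -24 - 8 Y$)
$I = -184$ ($I = -216 - -32 = -216 + \left(-24 + 56\right) = -216 + 32 = -184$)
$\left(452 + 0 \cdot 6\right) I = \left(452 + 0 \cdot 6\right) \left(-184\right) = \left(452 + 0\right) \left(-184\right) = 452 \left(-184\right) = -83168$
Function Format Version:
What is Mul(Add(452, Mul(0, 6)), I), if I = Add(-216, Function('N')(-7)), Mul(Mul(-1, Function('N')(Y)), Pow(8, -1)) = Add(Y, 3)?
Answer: -83168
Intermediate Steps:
Function('N')(Y) = Add(-24, Mul(-8, Y)) (Function('N')(Y) = Mul(-8, Add(Y, 3)) = Mul(-8, Add(3, Y)) = Add(-24, Mul(-8, Y)))
I = -184 (I = Add(-216, Add(-24, Mul(-8, -7))) = Add(-216, Add(-24, 56)) = Add(-216, 32) = -184)
Mul(Add(452, Mul(0, 6)), I) = Mul(Add(452, Mul(0, 6)), -184) = Mul(Add(452, 0), -184) = Mul(452, -184) = -83168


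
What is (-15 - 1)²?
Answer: 256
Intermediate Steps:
(-15 - 1)² = (-16)² = 256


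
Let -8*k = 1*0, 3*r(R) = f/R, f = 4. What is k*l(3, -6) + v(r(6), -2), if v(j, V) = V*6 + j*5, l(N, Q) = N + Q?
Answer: -98/9 ≈ -10.889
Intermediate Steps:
r(R) = 4/(3*R) (r(R) = (4/R)/3 = 4/(3*R))
v(j, V) = 5*j + 6*V (v(j, V) = 6*V + 5*j = 5*j + 6*V)
k = 0 (k = -0/8 = -1/8*0 = 0)
k*l(3, -6) + v(r(6), -2) = 0*(3 - 6) + (5*((4/3)/6) + 6*(-2)) = 0*(-3) + (5*((4/3)*(1/6)) - 12) = 0 + (5*(2/9) - 12) = 0 + (10/9 - 12) = 0 - 98/9 = -98/9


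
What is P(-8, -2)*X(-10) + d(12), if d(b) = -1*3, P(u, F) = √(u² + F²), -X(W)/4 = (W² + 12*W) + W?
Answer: -3 + 240*√17 ≈ 986.54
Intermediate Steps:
X(W) = -52*W - 4*W² (X(W) = -4*((W² + 12*W) + W) = -4*(W² + 13*W) = -52*W - 4*W²)
P(u, F) = √(F² + u²)
d(b) = -3
P(-8, -2)*X(-10) + d(12) = √((-2)² + (-8)²)*(-4*(-10)*(13 - 10)) - 3 = √(4 + 64)*(-4*(-10)*3) - 3 = √68*120 - 3 = (2*√17)*120 - 3 = 240*√17 - 3 = -3 + 240*√17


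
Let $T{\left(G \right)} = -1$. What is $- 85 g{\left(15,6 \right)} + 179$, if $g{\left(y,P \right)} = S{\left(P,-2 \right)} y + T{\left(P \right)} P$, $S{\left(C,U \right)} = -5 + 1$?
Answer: $5789$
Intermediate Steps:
$S{\left(C,U \right)} = -4$
$g{\left(y,P \right)} = - P - 4 y$ ($g{\left(y,P \right)} = - 4 y - P = - P - 4 y$)
$- 85 g{\left(15,6 \right)} + 179 = - 85 \left(\left(-1\right) 6 - 60\right) + 179 = - 85 \left(-6 - 60\right) + 179 = \left(-85\right) \left(-66\right) + 179 = 5610 + 179 = 5789$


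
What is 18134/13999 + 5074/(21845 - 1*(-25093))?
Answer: 461102309/328542531 ≈ 1.4035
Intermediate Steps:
18134/13999 + 5074/(21845 - 1*(-25093)) = 18134*(1/13999) + 5074/(21845 + 25093) = 18134/13999 + 5074/46938 = 18134/13999 + 5074*(1/46938) = 18134/13999 + 2537/23469 = 461102309/328542531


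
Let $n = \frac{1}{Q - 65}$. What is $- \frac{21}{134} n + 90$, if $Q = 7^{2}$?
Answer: $\frac{192981}{2144} \approx 90.01$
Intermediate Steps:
$Q = 49$
$n = - \frac{1}{16}$ ($n = \frac{1}{49 - 65} = \frac{1}{-16} = - \frac{1}{16} \approx -0.0625$)
$- \frac{21}{134} n + 90 = - \frac{21}{134} \left(- \frac{1}{16}\right) + 90 = \left(-21\right) \frac{1}{134} \left(- \frac{1}{16}\right) + 90 = \left(- \frac{21}{134}\right) \left(- \frac{1}{16}\right) + 90 = \frac{21}{2144} + 90 = \frac{192981}{2144}$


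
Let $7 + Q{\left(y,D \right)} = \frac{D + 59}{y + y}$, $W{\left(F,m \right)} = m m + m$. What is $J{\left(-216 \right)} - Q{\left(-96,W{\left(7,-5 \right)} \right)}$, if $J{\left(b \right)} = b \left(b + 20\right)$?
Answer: $\frac{8129935}{192} \approx 42343.0$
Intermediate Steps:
$W{\left(F,m \right)} = m + m^{2}$ ($W{\left(F,m \right)} = m^{2} + m = m + m^{2}$)
$Q{\left(y,D \right)} = -7 + \frac{59 + D}{2 y}$ ($Q{\left(y,D \right)} = -7 + \frac{D + 59}{y + y} = -7 + \frac{59 + D}{2 y}$)
$J{\left(b \right)} = b \left(20 + b\right)$
$J{\left(-216 \right)} - Q{\left(-96,W{\left(7,-5 \right)} \right)} = - 216 \left(20 - 216\right) - \frac{59 - 5 \left(1 - 5\right) - -1344}{2 \left(-96\right)} = \left(-216\right) \left(-196\right) - \frac{1}{2} \left(- \frac{1}{96}\right) \left(59 - -20 + 1344\right) = 42336 - \frac{1}{2} \left(- \frac{1}{96}\right) \left(59 + 20 + 1344\right) = 42336 - \frac{1}{2} \left(- \frac{1}{96}\right) 1423 = 42336 - - \frac{1423}{192} = 42336 + \frac{1423}{192} = \frac{8129935}{192}$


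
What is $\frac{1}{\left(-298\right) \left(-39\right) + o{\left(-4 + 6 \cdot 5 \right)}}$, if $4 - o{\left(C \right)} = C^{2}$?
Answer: $\frac{1}{10950} \approx 9.1324 \cdot 10^{-5}$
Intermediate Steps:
$o{\left(C \right)} = 4 - C^{2}$
$\frac{1}{\left(-298\right) \left(-39\right) + o{\left(-4 + 6 \cdot 5 \right)}} = \frac{1}{\left(-298\right) \left(-39\right) + \left(4 - \left(-4 + 6 \cdot 5\right)^{2}\right)} = \frac{1}{11622 + \left(4 - \left(-4 + 30\right)^{2}\right)} = \frac{1}{11622 + \left(4 - 26^{2}\right)} = \frac{1}{11622 + \left(4 - 676\right)} = \frac{1}{11622 - 672} = \frac{1}{10950}$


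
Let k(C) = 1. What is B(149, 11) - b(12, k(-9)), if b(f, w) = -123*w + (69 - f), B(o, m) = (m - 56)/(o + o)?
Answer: 19623/298 ≈ 65.849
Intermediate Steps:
B(o, m) = (-56 + m)/(2*o) (B(o, m) = (-56 + m)/((2*o)) = (-56 + m)*(1/(2*o)) = (-56 + m)/(2*o))
b(f, w) = 69 - f - 123*w
B(149, 11) - b(12, k(-9)) = (½)*(-56 + 11)/149 - (69 - 1*12 - 123*1) = (½)*(1/149)*(-45) - (69 - 12 - 123) = -45/298 - 1*(-66) = -45/298 + 66 = 19623/298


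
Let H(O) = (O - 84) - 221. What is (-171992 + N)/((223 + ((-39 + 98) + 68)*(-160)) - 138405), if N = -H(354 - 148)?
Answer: 171893/158502 ≈ 1.0845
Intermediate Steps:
H(O) = -305 + O (H(O) = (-84 + O) - 221 = -305 + O)
N = 99 (N = -(-305 + (354 - 148)) = -(-305 + 206) = -1*(-99) = 99)
(-171992 + N)/((223 + ((-39 + 98) + 68)*(-160)) - 138405) = (-171992 + 99)/((223 + ((-39 + 98) + 68)*(-160)) - 138405) = -171893/((223 + (59 + 68)*(-160)) - 138405) = -171893/((223 + 127*(-160)) - 138405) = -171893/((223 - 20320) - 138405) = -171893/(-20097 - 138405) = -171893/(-158502) = -171893*(-1/158502) = 171893/158502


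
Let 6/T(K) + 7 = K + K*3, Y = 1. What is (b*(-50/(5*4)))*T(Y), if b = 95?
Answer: 475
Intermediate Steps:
T(K) = 6/(-7 + 4*K) (T(K) = 6/(-7 + (K + K*3)) = 6/(-7 + (K + 3*K)) = 6/(-7 + 4*K))
(b*(-50/(5*4)))*T(Y) = (95*(-50/(5*4)))*(6/(-7 + 4*1)) = (95*(-50/20))*(6/(-7 + 4)) = (95*(-50*1/20))*(6/(-3)) = (95*(-5/2))*(6*(-1/3)) = -475/2*(-2) = 475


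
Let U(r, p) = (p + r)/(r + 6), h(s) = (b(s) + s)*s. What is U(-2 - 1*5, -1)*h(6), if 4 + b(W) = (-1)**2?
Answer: 144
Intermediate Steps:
b(W) = -3 (b(W) = -4 + (-1)**2 = -4 + 1 = -3)
h(s) = s*(-3 + s) (h(s) = (-3 + s)*s = s*(-3 + s))
U(r, p) = (p + r)/(6 + r)
U(-2 - 1*5, -1)*h(6) = ((-1 + (-2 - 1*5))/(6 + (-2 - 1*5)))*(6*(-3 + 6)) = ((-1 + (-2 - 5))/(6 + (-2 - 5)))*(6*3) = ((-1 - 7)/(6 - 7))*18 = (-8/(-1))*18 = -1*(-8)*18 = 8*18 = 144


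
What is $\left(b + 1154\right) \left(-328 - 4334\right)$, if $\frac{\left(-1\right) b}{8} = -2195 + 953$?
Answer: $-51701580$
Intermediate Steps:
$b = 9936$ ($b = - 8 \left(-2195 + 953\right) = \left(-8\right) \left(-1242\right) = 9936$)
$\left(b + 1154\right) \left(-328 - 4334\right) = \left(9936 + 1154\right) \left(-328 - 4334\right) = 11090 \left(-4662\right) = -51701580$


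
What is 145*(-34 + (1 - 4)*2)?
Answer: -5800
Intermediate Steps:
145*(-34 + (1 - 4)*2) = 145*(-34 - 3*2) = 145*(-34 - 6) = 145*(-40) = -5800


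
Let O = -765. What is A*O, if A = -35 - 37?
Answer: 55080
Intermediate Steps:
A = -72
A*O = -72*(-765) = 55080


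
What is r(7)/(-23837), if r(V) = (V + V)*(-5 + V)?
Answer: -28/23837 ≈ -0.0011746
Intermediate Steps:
r(V) = 2*V*(-5 + V) (r(V) = (2*V)*(-5 + V) = 2*V*(-5 + V))
r(7)/(-23837) = (2*7*(-5 + 7))/(-23837) = (2*7*2)*(-1/23837) = 28*(-1/23837) = -28/23837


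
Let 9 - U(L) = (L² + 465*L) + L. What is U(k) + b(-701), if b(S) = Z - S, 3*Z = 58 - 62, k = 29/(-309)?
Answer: 71839187/95481 ≈ 752.39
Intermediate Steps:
k = -29/309 (k = 29*(-1/309) = -29/309 ≈ -0.093851)
U(L) = 9 - L² - 466*L (U(L) = 9 - ((L² + 465*L) + L) = 9 - (L² + 466*L) = 9 + (-L² - 466*L) = 9 - L² - 466*L)
Z = -4/3 (Z = (58 - 62)/3 = (⅓)*(-4) = -4/3 ≈ -1.3333)
b(S) = -4/3 - S
U(k) + b(-701) = (9 - (-29/309)² - 466*(-29/309)) + (-4/3 - 1*(-701)) = (9 - 1*841/95481 + 13514/309) + (-4/3 + 701) = (9 - 841/95481 + 13514/309) + 2099/3 = 5034314/95481 + 2099/3 = 71839187/95481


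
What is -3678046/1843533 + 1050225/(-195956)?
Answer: -2656859626901/361251352548 ≈ -7.3546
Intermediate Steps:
-3678046/1843533 + 1050225/(-195956) = -3678046*1/1843533 + 1050225*(-1/195956) = -3678046/1843533 - 1050225/195956 = -2656859626901/361251352548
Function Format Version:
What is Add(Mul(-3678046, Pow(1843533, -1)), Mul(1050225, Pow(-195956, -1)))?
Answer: Rational(-2656859626901, 361251352548) ≈ -7.3546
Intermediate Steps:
Add(Mul(-3678046, Pow(1843533, -1)), Mul(1050225, Pow(-195956, -1))) = Add(Mul(-3678046, Rational(1, 1843533)), Mul(1050225, Rational(-1, 195956))) = Add(Rational(-3678046, 1843533), Rational(-1050225, 195956)) = Rational(-2656859626901, 361251352548)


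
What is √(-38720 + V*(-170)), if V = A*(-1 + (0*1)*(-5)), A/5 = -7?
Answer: I*√44670 ≈ 211.35*I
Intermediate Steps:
A = -35 (A = 5*(-7) = -35)
V = 35 (V = -35*(-1 + (0*1)*(-5)) = -35*(-1 + 0*(-5)) = -35*(-1 + 0) = -35*(-1) = 35)
√(-38720 + V*(-170)) = √(-38720 + 35*(-170)) = √(-38720 - 5950) = √(-44670) = I*√44670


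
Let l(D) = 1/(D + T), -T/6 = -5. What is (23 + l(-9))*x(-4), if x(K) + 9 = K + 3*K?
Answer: -12100/21 ≈ -576.19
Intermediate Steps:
x(K) = -9 + 4*K (x(K) = -9 + (K + 3*K) = -9 + 4*K)
T = 30 (T = -6*(-5) = 30)
l(D) = 1/(30 + D) (l(D) = 1/(D + 30) = 1/(30 + D))
(23 + l(-9))*x(-4) = (23 + 1/(30 - 9))*(-9 + 4*(-4)) = (23 + 1/21)*(-9 - 16) = (23 + 1/21)*(-25) = (484/21)*(-25) = -12100/21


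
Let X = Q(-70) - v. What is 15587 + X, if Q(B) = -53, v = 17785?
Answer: -2251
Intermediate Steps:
X = -17838 (X = -53 - 1*17785 = -53 - 17785 = -17838)
15587 + X = 15587 - 17838 = -2251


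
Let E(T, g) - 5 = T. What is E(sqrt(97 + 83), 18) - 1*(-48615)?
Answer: 48620 + 6*sqrt(5) ≈ 48633.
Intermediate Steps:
E(T, g) = 5 + T
E(sqrt(97 + 83), 18) - 1*(-48615) = (5 + sqrt(97 + 83)) - 1*(-48615) = (5 + sqrt(180)) + 48615 = (5 + 6*sqrt(5)) + 48615 = 48620 + 6*sqrt(5)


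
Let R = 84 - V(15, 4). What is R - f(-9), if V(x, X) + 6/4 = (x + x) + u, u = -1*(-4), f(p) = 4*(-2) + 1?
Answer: 117/2 ≈ 58.500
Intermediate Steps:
f(p) = -7 (f(p) = -8 + 1 = -7)
u = 4
V(x, X) = 5/2 + 2*x (V(x, X) = -3/2 + ((x + x) + 4) = -3/2 + (2*x + 4) = -3/2 + (4 + 2*x) = 5/2 + 2*x)
R = 103/2 (R = 84 - (5/2 + 2*15) = 84 - (5/2 + 30) = 84 - 1*65/2 = 84 - 65/2 = 103/2 ≈ 51.500)
R - f(-9) = 103/2 - 1*(-7) = 103/2 + 7 = 117/2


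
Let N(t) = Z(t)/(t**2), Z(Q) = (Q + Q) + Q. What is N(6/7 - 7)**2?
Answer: 441/1849 ≈ 0.23851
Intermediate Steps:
Z(Q) = 3*Q (Z(Q) = 2*Q + Q = 3*Q)
N(t) = 3/t (N(t) = (3*t)/(t**2) = (3*t)/t**2 = 3/t)
N(6/7 - 7)**2 = (3/(6/7 - 7))**2 = (3/(-43/7))**2 = (3*(-7/43))**2 = (-21/43)**2 = 441/1849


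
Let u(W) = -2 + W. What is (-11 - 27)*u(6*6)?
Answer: -1292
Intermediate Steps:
(-11 - 27)*u(6*6) = (-11 - 27)*(-2 + 6*6) = -38*(-2 + 36) = -38*34 = -1292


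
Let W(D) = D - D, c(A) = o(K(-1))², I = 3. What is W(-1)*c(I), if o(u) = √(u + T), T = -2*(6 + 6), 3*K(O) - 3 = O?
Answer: 0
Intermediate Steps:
K(O) = 1 + O/3
T = -24 (T = -2*12 = -24)
o(u) = √(-24 + u) (o(u) = √(u - 24) = √(-24 + u))
c(A) = -70/3 (c(A) = (√(-24 + (1 + (⅓)*(-1))))² = (√(-24 + (1 - ⅓)))² = (√(-24 + ⅔))² = (√(-70/3))² = (I*√210/3)² = -70/3)
W(D) = 0
W(-1)*c(I) = 0*(-70/3) = 0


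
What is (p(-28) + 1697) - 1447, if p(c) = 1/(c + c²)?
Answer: 189001/756 ≈ 250.00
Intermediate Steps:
(p(-28) + 1697) - 1447 = (1/((-28)*(1 - 28)) + 1697) - 1447 = (-1/28/(-27) + 1697) - 1447 = (-1/28*(-1/27) + 1697) - 1447 = (1/756 + 1697) - 1447 = 1282933/756 - 1447 = 189001/756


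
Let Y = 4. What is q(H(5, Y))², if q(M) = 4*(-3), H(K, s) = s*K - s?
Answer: 144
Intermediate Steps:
H(K, s) = -s + K*s (H(K, s) = K*s - s = -s + K*s)
q(M) = -12
q(H(5, Y))² = (-12)² = 144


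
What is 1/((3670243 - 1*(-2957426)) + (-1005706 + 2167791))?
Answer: 1/7789754 ≈ 1.2837e-7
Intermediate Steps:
1/((3670243 - 1*(-2957426)) + (-1005706 + 2167791)) = 1/((3670243 + 2957426) + 1162085) = 1/(6627669 + 1162085) = 1/7789754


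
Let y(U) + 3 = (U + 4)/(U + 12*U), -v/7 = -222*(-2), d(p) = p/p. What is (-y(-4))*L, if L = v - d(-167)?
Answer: -9327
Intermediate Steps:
d(p) = 1
v = -3108 (v = -(-1554)*(-2) = -7*444 = -3108)
y(U) = -3 + (4 + U)/(13*U) (y(U) = -3 + (U + 4)/(U + 12*U) = -3 + (4 + U)/((13*U)) = -3 + (4 + U)*(1/(13*U)) = -3 + (4 + U)/(13*U))
L = -3109 (L = -3108 - 1*1 = -3108 - 1 = -3109)
(-y(-4))*L = -2*(2 - 19*(-4))/(13*(-4))*(-3109) = -2*(-1)*(2 + 76)/(13*4)*(-3109) = -2*(-1)*78/(13*4)*(-3109) = -1*(-3)*(-3109) = 3*(-3109) = -9327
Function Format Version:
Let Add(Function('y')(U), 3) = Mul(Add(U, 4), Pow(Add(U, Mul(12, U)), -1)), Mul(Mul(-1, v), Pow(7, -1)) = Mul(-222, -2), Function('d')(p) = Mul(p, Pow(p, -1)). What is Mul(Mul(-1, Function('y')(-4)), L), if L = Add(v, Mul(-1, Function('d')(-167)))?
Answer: -9327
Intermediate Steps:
Function('d')(p) = 1
v = -3108 (v = Mul(-7, Mul(-222, -2)) = Mul(-7, 444) = -3108)
Function('y')(U) = Add(-3, Mul(Rational(1, 13), Pow(U, -1), Add(4, U))) (Function('y')(U) = Add(-3, Mul(Add(U, 4), Pow(Add(U, Mul(12, U)), -1))) = Add(-3, Mul(Add(4, U), Pow(Mul(13, U), -1))) = Add(-3, Mul(Add(4, U), Mul(Rational(1, 13), Pow(U, -1)))) = Add(-3, Mul(Rational(1, 13), Pow(U, -1), Add(4, U))))
L = -3109 (L = Add(-3108, Mul(-1, 1)) = Add(-3108, -1) = -3109)
Mul(Mul(-1, Function('y')(-4)), L) = Mul(Mul(-1, Mul(Rational(2, 13), Pow(-4, -1), Add(2, Mul(-19, -4)))), -3109) = Mul(Mul(-1, Mul(Rational(2, 13), Rational(-1, 4), Add(2, 76))), -3109) = Mul(Mul(-1, Mul(Rational(2, 13), Rational(-1, 4), 78)), -3109) = Mul(Mul(-1, -3), -3109) = Mul(3, -3109) = -9327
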